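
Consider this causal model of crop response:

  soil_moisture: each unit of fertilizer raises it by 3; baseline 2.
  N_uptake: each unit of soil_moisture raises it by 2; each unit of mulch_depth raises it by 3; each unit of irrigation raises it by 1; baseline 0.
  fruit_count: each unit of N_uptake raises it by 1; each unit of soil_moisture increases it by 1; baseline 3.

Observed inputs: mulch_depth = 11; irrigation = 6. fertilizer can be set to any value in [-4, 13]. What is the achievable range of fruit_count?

12 to 165

Substituting into the N_uptake equation gives N_uptake = 6*fertilizer + 43.
Substituting into the fruit_count equation gives fruit_count = 9*fertilizer + 48.
Linear in fertilizer, so extremes are at the endpoints: fertilizer = -4 gives fruit_count = 12; fertilizer = 13 gives fruit_count = 165.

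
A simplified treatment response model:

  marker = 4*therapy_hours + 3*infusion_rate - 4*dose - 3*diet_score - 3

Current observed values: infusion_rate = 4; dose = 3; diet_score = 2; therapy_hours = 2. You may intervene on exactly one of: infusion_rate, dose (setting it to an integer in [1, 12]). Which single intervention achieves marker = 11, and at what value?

Intervening on infusion_rate: with other inputs at their observed values, marker = 3*infusion_rate - 13. Solving for 11 gives infusion_rate = 8, within [1, 12].
Intervening on dose: marker = -4*dose + 11. Reaching 11 requires dose = 0, outside [1, 12].

set infusion_rate = 8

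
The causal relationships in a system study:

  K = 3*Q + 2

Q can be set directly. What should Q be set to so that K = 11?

Solve 3*Q + 2 = 11: Q = (11 - 2) / 3 = 3.

Q = 3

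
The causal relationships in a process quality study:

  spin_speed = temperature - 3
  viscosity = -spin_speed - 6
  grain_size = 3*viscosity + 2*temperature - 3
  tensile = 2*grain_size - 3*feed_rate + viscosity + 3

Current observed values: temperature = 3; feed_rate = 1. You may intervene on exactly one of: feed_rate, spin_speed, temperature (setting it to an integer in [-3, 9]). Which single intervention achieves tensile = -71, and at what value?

Intervening on feed_rate: tensile = -3*feed_rate - 33. Reaching -71 requires feed_rate = 38/3, not an integer.
Intervening on spin_speed: with other inputs at their observed values, tensile = -7*spin_speed - 36. Solving for -71 gives spin_speed = 5, within [-3, 9].
Intervening on temperature: tensile = -3*temperature - 27. Reaching -71 requires temperature = 44/3, not an integer.

set spin_speed = 5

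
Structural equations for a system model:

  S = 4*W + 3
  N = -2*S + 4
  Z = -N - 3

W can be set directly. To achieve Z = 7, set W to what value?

Substituting into the N equation gives N = -8*W - 2.
Substituting into the Z equation gives Z = 8*W - 1.
Solve 8*W - 1 = 7: W = (7 + 1) / 8 = 1.

W = 1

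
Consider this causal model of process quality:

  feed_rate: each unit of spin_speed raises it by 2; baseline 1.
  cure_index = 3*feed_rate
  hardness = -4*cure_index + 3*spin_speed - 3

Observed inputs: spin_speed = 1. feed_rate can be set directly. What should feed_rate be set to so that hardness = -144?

feed_rate = 12

Intervening on feed_rate fixes its value directly, overriding its dependence on spin_speed.
Substituting into the hardness equation gives hardness = -12*feed_rate.
Solve -12*feed_rate = -144: feed_rate = -144 / -12 = 12.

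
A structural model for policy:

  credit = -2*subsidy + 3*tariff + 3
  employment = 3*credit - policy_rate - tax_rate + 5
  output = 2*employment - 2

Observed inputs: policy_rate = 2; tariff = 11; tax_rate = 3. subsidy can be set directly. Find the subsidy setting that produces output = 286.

Substituting into the credit equation gives credit = -2*subsidy + 36.
Substituting into the employment equation gives employment = -6*subsidy + 108.
Substituting into the output equation gives output = -12*subsidy + 214.
Solve -12*subsidy + 214 = 286: subsidy = (286 - 214) / -12 = -6.

subsidy = -6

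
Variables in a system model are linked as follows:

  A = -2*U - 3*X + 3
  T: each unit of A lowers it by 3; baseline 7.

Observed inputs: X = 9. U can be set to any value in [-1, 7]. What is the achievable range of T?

Substituting into the A equation gives A = -2*U - 24.
Substituting into the T equation gives T = 6*U + 79.
Linear in U, so extremes are at the endpoints: U = -1 gives T = 73; U = 7 gives T = 121.

73 to 121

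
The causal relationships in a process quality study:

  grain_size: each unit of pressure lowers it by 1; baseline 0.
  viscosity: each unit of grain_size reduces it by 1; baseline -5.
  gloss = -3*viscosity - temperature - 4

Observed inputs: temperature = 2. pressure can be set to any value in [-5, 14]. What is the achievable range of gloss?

-33 to 24

Substituting into the viscosity equation gives viscosity = pressure - 5.
Substituting into the gloss equation gives gloss = -3*pressure + 9.
Linear in pressure, so extremes are at the endpoints: pressure = -5 gives gloss = 24; pressure = 14 gives gloss = -33.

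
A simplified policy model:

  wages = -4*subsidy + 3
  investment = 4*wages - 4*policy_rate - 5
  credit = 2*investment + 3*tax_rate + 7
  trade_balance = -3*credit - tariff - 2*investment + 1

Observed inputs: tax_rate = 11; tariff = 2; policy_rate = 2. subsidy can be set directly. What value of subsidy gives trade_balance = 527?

subsidy = 5

Substituting into the investment equation gives investment = -16*subsidy - 1.
Substituting into the credit equation gives credit = -32*subsidy + 38.
Substituting into the trade_balance equation gives trade_balance = 128*subsidy - 113.
Solve 128*subsidy - 113 = 527: subsidy = (527 + 113) / 128 = 5.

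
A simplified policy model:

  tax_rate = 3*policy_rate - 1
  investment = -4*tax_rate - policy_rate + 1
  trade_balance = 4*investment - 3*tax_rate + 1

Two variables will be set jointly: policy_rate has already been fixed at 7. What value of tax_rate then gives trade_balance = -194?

With policy_rate held at 7:
Intervening on tax_rate fixes its value directly, overriding its dependence on policy_rate.
Substituting into the investment equation gives investment = -4*tax_rate - 6.
trade_balance becomes -19*tax_rate - 23.
Solve -19*tax_rate - 23 = -194: tax_rate = (-194 + 23) / -19 = 9.

tax_rate = 9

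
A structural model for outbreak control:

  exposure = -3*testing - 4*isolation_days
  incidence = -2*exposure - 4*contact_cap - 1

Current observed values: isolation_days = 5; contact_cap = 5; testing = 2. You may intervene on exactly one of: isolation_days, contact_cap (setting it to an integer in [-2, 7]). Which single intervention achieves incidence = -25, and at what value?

set isolation_days = -2

Intervening on isolation_days: with other inputs at their observed values, incidence = 8*isolation_days - 9. Solving for -25 gives isolation_days = -2, within [-2, 7].
Intervening on contact_cap: incidence = -4*contact_cap + 51. Reaching -25 requires contact_cap = 19, outside [-2, 7].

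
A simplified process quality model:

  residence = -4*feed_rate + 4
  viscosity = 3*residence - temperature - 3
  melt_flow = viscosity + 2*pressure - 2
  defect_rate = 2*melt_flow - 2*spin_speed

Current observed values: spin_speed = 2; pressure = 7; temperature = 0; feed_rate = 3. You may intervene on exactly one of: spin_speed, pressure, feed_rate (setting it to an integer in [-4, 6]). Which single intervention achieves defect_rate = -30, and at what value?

Intervening on spin_speed: with other inputs at their observed values, defect_rate = -2*spin_speed - 30. Solving for -30 gives spin_speed = 0, within [-4, 6].
Intervening on pressure: defect_rate = 4*pressure - 62. Reaching -30 requires pressure = 8, outside [-4, 6].
Intervening on feed_rate: defect_rate = -24*feed_rate + 38. Reaching -30 requires feed_rate = 17/6, not an integer.

set spin_speed = 0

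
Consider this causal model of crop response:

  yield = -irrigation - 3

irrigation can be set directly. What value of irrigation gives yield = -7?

Solve -irrigation - 3 = -7: irrigation = (-7 + 3) / -1 = 4.

irrigation = 4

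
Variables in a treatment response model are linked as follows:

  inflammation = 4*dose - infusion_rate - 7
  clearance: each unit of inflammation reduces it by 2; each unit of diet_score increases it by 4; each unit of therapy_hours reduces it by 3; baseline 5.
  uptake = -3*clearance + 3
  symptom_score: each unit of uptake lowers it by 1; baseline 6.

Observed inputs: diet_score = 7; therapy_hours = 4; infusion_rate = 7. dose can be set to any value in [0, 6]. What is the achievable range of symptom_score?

Substituting into the inflammation equation gives inflammation = 4*dose - 14.
Substituting into the clearance equation gives clearance = -8*dose + 49.
Substituting into the uptake equation gives uptake = 24*dose - 144.
This gives symptom_score = -24*dose + 150.
Linear in dose, so extremes are at the endpoints: dose = 0 gives symptom_score = 150; dose = 6 gives symptom_score = 6.

6 to 150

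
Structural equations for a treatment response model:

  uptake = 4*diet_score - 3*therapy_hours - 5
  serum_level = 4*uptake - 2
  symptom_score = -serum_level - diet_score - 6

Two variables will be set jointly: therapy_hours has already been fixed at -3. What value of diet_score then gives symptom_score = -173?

With therapy_hours held at -3:
Substituting into the uptake equation gives uptake = 4*diet_score + 4.
Substituting into the serum_level equation gives serum_level = 16*diet_score + 14.
Substituting into the symptom_score equation gives symptom_score = -17*diet_score - 20.
Solve -17*diet_score - 20 = -173: diet_score = (-173 + 20) / -17 = 9.

diet_score = 9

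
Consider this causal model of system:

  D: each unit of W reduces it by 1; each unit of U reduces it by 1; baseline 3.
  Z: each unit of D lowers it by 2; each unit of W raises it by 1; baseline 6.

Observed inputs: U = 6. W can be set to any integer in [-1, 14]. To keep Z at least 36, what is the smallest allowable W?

W = 8

Substituting into the D equation gives D = -W - 3.
This gives Z = 3*W + 12.
Require 3*W + 12 ≥ 36, so W ≥ 8.
The smallest integer in [-1, 14] satisfying this is 8.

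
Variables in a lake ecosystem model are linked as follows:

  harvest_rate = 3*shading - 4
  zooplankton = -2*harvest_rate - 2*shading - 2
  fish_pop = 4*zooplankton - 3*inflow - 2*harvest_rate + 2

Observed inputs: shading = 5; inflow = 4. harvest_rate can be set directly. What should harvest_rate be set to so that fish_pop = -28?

Intervening on harvest_rate fixes its value directly, overriding its dependence on shading.
Substituting into the zooplankton equation gives zooplankton = -2*harvest_rate - 12.
This gives fish_pop = -10*harvest_rate - 58.
Solve -10*harvest_rate - 58 = -28: harvest_rate = (-28 + 58) / -10 = -3.

harvest_rate = -3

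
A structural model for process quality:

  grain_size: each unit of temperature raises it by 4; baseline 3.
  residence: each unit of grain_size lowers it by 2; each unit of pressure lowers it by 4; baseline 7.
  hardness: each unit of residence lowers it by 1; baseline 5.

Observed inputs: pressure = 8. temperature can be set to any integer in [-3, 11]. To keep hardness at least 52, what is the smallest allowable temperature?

Substituting into the residence equation gives residence = -8*temperature - 31.
Substituting into the hardness equation gives hardness = 8*temperature + 36.
Require 8*temperature + 36 ≥ 52, so temperature ≥ 2.
The smallest integer in [-3, 11] satisfying this is 2.

temperature = 2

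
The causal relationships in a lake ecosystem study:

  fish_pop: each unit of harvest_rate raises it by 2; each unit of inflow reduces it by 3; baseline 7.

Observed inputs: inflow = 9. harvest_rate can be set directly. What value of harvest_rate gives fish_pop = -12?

harvest_rate = 4

Substituting into the fish_pop equation gives fish_pop = 2*harvest_rate - 20.
Solve 2*harvest_rate - 20 = -12: harvest_rate = (-12 + 20) / 2 = 4.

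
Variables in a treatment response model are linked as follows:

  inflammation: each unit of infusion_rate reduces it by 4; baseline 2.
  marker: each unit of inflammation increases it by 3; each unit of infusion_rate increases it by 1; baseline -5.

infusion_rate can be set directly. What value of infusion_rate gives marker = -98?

Substituting into the marker equation gives marker = -11*infusion_rate + 1.
Solve -11*infusion_rate + 1 = -98: infusion_rate = (-98 - 1) / -11 = 9.

infusion_rate = 9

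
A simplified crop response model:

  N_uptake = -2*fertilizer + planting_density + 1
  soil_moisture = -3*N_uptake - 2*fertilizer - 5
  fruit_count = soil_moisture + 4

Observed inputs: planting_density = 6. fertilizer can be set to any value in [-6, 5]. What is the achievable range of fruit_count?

-46 to -2

Substituting into the N_uptake equation gives N_uptake = -2*fertilizer + 7.
soil_moisture becomes 4*fertilizer - 26.
Substituting into the fruit_count equation gives fruit_count = 4*fertilizer - 22.
Linear in fertilizer, so extremes are at the endpoints: fertilizer = -6 gives fruit_count = -46; fertilizer = 5 gives fruit_count = -2.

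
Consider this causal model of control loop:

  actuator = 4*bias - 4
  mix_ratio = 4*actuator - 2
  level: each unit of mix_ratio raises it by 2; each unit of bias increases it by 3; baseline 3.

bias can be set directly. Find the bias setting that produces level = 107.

bias = 4

Substituting into the mix_ratio equation gives mix_ratio = 16*bias - 18.
This gives level = 35*bias - 33.
Solve 35*bias - 33 = 107: bias = (107 + 33) / 35 = 4.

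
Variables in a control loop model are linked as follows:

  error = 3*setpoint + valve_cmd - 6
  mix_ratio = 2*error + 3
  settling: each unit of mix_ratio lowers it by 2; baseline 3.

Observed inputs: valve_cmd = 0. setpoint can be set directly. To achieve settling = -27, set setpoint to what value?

Substituting into the error equation gives error = 3*setpoint - 6.
Substituting into the mix_ratio equation gives mix_ratio = 6*setpoint - 9.
So settling = -12*setpoint + 21.
Solve -12*setpoint + 21 = -27: setpoint = (-27 - 21) / -12 = 4.

setpoint = 4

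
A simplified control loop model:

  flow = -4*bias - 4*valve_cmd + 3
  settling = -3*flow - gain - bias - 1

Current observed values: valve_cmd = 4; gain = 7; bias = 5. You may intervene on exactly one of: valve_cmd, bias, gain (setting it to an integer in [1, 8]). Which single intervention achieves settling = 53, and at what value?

set bias = 2

Intervening on valve_cmd: settling = 12*valve_cmd + 38. Reaching 53 requires valve_cmd = 5/4, not an integer.
Intervening on bias: with other inputs at their observed values, settling = 11*bias + 31. Solving for 53 gives bias = 2, within [1, 8].
Intervening on gain: settling = -gain + 93. Reaching 53 requires gain = 40, outside [1, 8].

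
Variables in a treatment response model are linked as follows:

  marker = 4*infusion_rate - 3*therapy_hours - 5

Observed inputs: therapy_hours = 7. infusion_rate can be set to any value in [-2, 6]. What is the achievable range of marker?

-34 to -2

Substituting into the marker equation gives marker = 4*infusion_rate - 26.
Linear in infusion_rate, so extremes are at the endpoints: infusion_rate = -2 gives marker = -34; infusion_rate = 6 gives marker = -2.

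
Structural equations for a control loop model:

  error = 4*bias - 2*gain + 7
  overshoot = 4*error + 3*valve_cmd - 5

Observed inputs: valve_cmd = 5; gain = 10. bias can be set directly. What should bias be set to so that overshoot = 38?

bias = 5

Substituting into the error equation gives error = 4*bias - 13.
overshoot becomes 16*bias - 42.
Solve 16*bias - 42 = 38: bias = (38 + 42) / 16 = 5.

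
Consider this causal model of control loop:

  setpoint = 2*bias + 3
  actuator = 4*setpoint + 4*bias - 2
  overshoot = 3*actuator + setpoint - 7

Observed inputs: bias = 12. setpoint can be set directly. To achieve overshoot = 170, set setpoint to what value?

setpoint = 3

Intervening on setpoint fixes its value directly, overriding its dependence on bias.
Substituting into the actuator equation gives actuator = 4*setpoint + 46.
Substituting into the overshoot equation gives overshoot = 13*setpoint + 131.
Solve 13*setpoint + 131 = 170: setpoint = (170 - 131) / 13 = 3.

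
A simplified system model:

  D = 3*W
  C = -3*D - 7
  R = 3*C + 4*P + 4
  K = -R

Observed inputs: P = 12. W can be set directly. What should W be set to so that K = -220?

Substituting into the C equation gives C = -9*W - 7.
This gives R = -27*W + 31.
Substituting into the K equation gives K = 27*W - 31.
Solve 27*W - 31 = -220: W = (-220 + 31) / 27 = -7.

W = -7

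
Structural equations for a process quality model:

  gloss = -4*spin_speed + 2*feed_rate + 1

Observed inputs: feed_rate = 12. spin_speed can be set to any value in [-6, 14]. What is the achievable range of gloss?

-31 to 49

Substituting into the gloss equation gives gloss = -4*spin_speed + 25.
Linear in spin_speed, so extremes are at the endpoints: spin_speed = -6 gives gloss = 49; spin_speed = 14 gives gloss = -31.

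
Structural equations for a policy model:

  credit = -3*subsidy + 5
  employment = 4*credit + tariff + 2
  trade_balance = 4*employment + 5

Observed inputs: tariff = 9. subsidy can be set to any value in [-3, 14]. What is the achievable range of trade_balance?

Substituting into the employment equation gives employment = -12*subsidy + 31.
trade_balance becomes -48*subsidy + 129.
Linear in subsidy, so extremes are at the endpoints: subsidy = -3 gives trade_balance = 273; subsidy = 14 gives trade_balance = -543.

-543 to 273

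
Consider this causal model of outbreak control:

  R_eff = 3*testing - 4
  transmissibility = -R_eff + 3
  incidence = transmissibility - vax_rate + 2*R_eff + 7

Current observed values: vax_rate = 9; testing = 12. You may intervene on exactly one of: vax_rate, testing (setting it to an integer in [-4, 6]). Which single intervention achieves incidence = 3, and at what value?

Intervening on vax_rate: incidence = -vax_rate + 42. Reaching 3 requires vax_rate = 39, outside [-4, 6].
Intervening on testing: with other inputs at their observed values, incidence = 3*testing - 3. Solving for 3 gives testing = 2, within [-4, 6].

set testing = 2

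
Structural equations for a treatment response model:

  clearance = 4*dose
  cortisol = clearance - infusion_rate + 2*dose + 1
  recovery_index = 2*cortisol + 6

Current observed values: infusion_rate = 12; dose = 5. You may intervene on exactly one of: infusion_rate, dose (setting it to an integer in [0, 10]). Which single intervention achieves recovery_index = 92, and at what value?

set dose = 9

Intervening on infusion_rate: recovery_index = -2*infusion_rate + 68. Reaching 92 requires infusion_rate = -12, outside [0, 10].
Intervening on dose: with other inputs at their observed values, recovery_index = 12*dose - 16. Solving for 92 gives dose = 9, within [0, 10].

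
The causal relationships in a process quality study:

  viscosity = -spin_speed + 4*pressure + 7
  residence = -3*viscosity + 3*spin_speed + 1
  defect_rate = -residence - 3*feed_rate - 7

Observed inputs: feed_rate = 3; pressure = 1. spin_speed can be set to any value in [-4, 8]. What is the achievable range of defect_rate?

Substituting into the viscosity equation gives viscosity = -spin_speed + 11.
Substituting into the residence equation gives residence = 6*spin_speed - 32.
Substituting into the defect_rate equation gives defect_rate = -6*spin_speed + 16.
Linear in spin_speed, so extremes are at the endpoints: spin_speed = -4 gives defect_rate = 40; spin_speed = 8 gives defect_rate = -32.

-32 to 40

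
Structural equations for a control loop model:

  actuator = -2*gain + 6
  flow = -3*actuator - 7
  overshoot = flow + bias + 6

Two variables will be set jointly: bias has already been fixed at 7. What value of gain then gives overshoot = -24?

gain = -2

With bias held at 7:
Substituting into the flow equation gives flow = 6*gain - 25.
Substituting into the overshoot equation gives overshoot = 6*gain - 12.
Solve 6*gain - 12 = -24: gain = (-24 + 12) / 6 = -2.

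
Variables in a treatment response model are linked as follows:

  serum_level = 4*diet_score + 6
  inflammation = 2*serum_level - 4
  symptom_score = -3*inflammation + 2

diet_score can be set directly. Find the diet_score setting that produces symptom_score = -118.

Substituting into the inflammation equation gives inflammation = 8*diet_score + 8.
So symptom_score = -24*diet_score - 22.
Solve -24*diet_score - 22 = -118: diet_score = (-118 + 22) / -24 = 4.

diet_score = 4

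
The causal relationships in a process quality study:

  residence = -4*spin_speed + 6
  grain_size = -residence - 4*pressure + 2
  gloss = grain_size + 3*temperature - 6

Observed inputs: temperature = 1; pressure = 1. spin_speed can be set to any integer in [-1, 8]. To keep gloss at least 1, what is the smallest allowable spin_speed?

spin_speed = 3

Substituting into the grain_size equation gives grain_size = 4*spin_speed - 8.
This gives gloss = 4*spin_speed - 11.
Require 4*spin_speed - 11 ≥ 1, so spin_speed ≥ 3.
The smallest integer in [-1, 8] satisfying this is 3.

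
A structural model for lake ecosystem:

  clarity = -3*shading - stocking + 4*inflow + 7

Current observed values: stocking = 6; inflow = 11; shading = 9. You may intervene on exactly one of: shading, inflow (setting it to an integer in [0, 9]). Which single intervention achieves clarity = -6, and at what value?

set inflow = 5

Intervening on shading: clarity = -3*shading + 45. Reaching -6 requires shading = 17, outside [0, 9].
Intervening on inflow: with other inputs at their observed values, clarity = 4*inflow - 26. Solving for -6 gives inflow = 5, within [0, 9].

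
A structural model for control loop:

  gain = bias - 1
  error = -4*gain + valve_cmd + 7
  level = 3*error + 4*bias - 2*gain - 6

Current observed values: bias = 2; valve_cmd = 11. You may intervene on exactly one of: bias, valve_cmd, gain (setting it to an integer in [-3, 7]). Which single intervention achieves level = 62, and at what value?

set bias = 0

Intervening on bias: with other inputs at their observed values, level = -10*bias + 62. Solving for 62 gives bias = 0, within [-3, 7].
Intervening on valve_cmd: level = 3*valve_cmd + 9. Reaching 62 requires valve_cmd = 53/3, not an integer.
Intervening on gain: level = -14*gain + 56. Reaching 62 requires gain = -3/7, not an integer.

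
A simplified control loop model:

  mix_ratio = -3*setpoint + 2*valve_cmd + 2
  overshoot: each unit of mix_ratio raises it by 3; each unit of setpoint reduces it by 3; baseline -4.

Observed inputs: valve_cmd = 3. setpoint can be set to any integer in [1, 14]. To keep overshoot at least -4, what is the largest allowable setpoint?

setpoint = 2

Substituting into the mix_ratio equation gives mix_ratio = -3*setpoint + 8.
Substituting into the overshoot equation gives overshoot = -12*setpoint + 20.
Require -12*setpoint + 20 ≥ -4, so setpoint ≤ 2.
The largest integer in [1, 14] satisfying this is 2.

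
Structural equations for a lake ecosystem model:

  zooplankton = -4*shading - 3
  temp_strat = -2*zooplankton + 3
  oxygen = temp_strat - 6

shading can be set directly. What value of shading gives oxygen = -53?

shading = -7

Substituting into the temp_strat equation gives temp_strat = 8*shading + 9.
oxygen becomes 8*shading + 3.
Solve 8*shading + 3 = -53: shading = (-53 - 3) / 8 = -7.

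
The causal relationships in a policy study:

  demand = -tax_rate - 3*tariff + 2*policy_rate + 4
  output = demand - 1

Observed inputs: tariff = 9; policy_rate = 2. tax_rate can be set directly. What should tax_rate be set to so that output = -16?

tax_rate = -4

Substituting into the demand equation gives demand = -tax_rate - 19.
Substituting into the output equation gives output = -tax_rate - 20.
Solve -tax_rate - 20 = -16: tax_rate = (-16 + 20) / -1 = -4.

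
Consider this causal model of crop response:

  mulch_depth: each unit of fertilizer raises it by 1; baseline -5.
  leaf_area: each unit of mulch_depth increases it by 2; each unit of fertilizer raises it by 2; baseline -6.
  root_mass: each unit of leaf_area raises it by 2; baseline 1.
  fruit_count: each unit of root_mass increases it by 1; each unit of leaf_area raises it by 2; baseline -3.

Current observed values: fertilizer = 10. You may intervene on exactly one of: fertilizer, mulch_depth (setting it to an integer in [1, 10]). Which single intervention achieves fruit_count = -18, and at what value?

set fertilizer = 3

Intervening on fertilizer: with other inputs at their observed values, fruit_count = 16*fertilizer - 66. Solving for -18 gives fertilizer = 3, within [1, 10].
Intervening on mulch_depth: fruit_count = 8*mulch_depth + 54. Reaching -18 requires mulch_depth = -9, outside [1, 10].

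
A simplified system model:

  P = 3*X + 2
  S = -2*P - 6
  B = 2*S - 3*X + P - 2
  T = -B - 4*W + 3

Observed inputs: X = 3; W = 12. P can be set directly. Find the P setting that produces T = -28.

P = -2

Intervening on P fixes its value directly, overriding its dependence on X.
Substituting into the B equation gives B = -3*P - 23.
Substituting into the T equation gives T = 3*P - 22.
Solve 3*P - 22 = -28: P = (-28 + 22) / 3 = -2.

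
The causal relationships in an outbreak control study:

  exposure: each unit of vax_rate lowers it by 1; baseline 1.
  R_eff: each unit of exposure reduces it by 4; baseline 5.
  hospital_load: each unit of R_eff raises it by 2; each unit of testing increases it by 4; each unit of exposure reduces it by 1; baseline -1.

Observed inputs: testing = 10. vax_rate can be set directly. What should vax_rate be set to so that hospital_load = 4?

vax_rate = -4

Substituting into the R_eff equation gives R_eff = 4*vax_rate + 1.
Substituting into the hospital_load equation gives hospital_load = 9*vax_rate + 40.
Solve 9*vax_rate + 40 = 4: vax_rate = (4 - 40) / 9 = -4.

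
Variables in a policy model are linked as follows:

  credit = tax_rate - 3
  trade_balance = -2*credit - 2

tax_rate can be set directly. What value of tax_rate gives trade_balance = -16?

Substituting into the trade_balance equation gives trade_balance = -2*tax_rate + 4.
Solve -2*tax_rate + 4 = -16: tax_rate = (-16 - 4) / -2 = 10.

tax_rate = 10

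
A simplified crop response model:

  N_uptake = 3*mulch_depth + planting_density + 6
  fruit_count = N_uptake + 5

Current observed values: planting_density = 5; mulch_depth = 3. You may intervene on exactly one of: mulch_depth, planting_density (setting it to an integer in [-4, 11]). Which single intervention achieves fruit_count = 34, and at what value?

set mulch_depth = 6

Intervening on mulch_depth: with other inputs at their observed values, fruit_count = 3*mulch_depth + 16. Solving for 34 gives mulch_depth = 6, within [-4, 11].
Intervening on planting_density: fruit_count = planting_density + 20. Reaching 34 requires planting_density = 14, outside [-4, 11].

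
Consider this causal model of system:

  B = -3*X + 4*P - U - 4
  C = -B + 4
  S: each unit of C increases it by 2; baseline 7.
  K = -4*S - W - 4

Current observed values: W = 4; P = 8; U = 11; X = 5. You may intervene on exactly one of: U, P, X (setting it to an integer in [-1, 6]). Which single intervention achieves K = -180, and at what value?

set P = 4

Intervening on U: K = -8*U + 36. Reaching -180 requires U = 27, outside [-1, 6].
Intervening on P: with other inputs at their observed values, K = 32*P - 308. Solving for -180 gives P = 4, within [-1, 6].
Intervening on X: K = -24*X + 68. Reaching -180 requires X = 31/3, not an integer.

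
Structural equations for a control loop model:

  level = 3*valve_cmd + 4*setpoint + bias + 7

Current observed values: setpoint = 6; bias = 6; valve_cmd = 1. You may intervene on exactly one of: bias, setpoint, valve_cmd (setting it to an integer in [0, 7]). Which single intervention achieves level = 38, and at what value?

Intervening on bias: with other inputs at their observed values, level = bias + 34. Solving for 38 gives bias = 4, within [0, 7].
Intervening on setpoint: level = 4*setpoint + 16. Reaching 38 requires setpoint = 11/2, not an integer.
Intervening on valve_cmd: level = 3*valve_cmd + 37. Reaching 38 requires valve_cmd = 1/3, not an integer.

set bias = 4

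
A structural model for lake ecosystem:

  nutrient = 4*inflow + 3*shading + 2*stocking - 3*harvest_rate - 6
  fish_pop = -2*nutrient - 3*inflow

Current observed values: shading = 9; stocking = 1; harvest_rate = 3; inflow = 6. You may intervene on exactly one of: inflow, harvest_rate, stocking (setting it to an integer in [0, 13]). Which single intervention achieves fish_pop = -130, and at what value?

Intervening on inflow: fish_pop = -11*inflow - 28. Reaching -130 requires inflow = 102/11, not an integer.
Intervening on harvest_rate: fish_pop = 6*harvest_rate - 112. Reaching -130 requires harvest_rate = -3, outside [0, 13].
Intervening on stocking: with other inputs at their observed values, fish_pop = -4*stocking - 90. Solving for -130 gives stocking = 10, within [0, 13].

set stocking = 10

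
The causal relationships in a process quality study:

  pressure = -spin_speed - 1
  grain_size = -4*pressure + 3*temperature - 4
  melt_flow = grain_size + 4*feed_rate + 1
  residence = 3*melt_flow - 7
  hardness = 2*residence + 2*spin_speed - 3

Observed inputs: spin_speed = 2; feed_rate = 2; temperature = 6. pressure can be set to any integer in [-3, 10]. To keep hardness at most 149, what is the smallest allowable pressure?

pressure = -1

Intervening on pressure fixes its value directly, overriding its dependence on spin_speed.
Substituting into the grain_size equation gives grain_size = -4*pressure + 14.
Substituting into the melt_flow equation gives melt_flow = -4*pressure + 23.
Substituting into the residence equation gives residence = -12*pressure + 62.
Substituting into the hardness equation gives hardness = -24*pressure + 125.
Require -24*pressure + 125 ≤ 149, so pressure ≥ -1.
The smallest integer in [-3, 10] satisfying this is -1.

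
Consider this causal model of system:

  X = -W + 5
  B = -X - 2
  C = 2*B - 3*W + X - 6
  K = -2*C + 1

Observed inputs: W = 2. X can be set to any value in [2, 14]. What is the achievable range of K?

37 to 61

Intervening on X fixes its value directly, overriding its dependence on W.
Substituting into the C equation gives C = -X - 16.
Substituting into the K equation gives K = 2*X + 33.
Linear in X, so extremes are at the endpoints: X = 2 gives K = 37; X = 14 gives K = 61.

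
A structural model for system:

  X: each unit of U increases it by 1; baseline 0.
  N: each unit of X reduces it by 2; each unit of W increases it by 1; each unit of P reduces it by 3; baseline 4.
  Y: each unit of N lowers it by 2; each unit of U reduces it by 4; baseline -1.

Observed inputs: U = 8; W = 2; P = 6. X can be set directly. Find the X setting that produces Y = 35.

Intervening on X fixes its value directly, overriding its dependence on U.
Substituting into the N equation gives N = -2*X - 12.
Substituting into the Y equation gives Y = 4*X - 9.
Solve 4*X - 9 = 35: X = (35 + 9) / 4 = 11.

X = 11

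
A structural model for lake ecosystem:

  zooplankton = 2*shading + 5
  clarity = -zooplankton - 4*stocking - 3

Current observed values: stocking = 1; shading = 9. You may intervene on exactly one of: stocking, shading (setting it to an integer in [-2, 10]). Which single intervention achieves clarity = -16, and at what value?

Intervening on stocking: clarity = -4*stocking - 26. Reaching -16 requires stocking = -5/2, not an integer.
Intervening on shading: with other inputs at their observed values, clarity = -2*shading - 12. Solving for -16 gives shading = 2, within [-2, 10].

set shading = 2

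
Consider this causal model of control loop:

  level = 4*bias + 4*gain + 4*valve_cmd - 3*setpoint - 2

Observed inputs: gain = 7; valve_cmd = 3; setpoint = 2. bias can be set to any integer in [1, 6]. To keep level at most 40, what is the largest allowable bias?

Substituting into the level equation gives level = 4*bias + 32.
Require 4*bias + 32 ≤ 40, so bias ≤ 2.
The largest integer in [1, 6] satisfying this is 2.

bias = 2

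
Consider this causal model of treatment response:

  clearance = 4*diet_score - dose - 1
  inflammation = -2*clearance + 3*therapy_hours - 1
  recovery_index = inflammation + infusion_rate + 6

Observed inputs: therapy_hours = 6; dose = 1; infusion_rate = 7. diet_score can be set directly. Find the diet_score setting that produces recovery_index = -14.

Substituting into the clearance equation gives clearance = 4*diet_score - 2.
inflammation becomes -8*diet_score + 21.
Substituting into the recovery_index equation gives recovery_index = -8*diet_score + 34.
Solve -8*diet_score + 34 = -14: diet_score = (-14 - 34) / -8 = 6.

diet_score = 6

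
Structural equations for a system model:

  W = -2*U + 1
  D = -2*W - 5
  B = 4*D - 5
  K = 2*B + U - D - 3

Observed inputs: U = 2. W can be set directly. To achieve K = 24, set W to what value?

Intervening on W fixes its value directly, overriding its dependence on U.
Substituting into the B equation gives B = -8*W - 25.
This gives K = -14*W - 46.
Solve -14*W - 46 = 24: W = (24 + 46) / -14 = -5.

W = -5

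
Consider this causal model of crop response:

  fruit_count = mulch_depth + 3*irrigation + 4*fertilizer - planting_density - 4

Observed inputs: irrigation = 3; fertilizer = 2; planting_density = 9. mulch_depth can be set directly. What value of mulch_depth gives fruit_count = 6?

mulch_depth = 2

Substituting into the fruit_count equation gives fruit_count = mulch_depth + 4.
Solve mulch_depth + 4 = 6: mulch_depth = (6 - 4) / 1 = 2.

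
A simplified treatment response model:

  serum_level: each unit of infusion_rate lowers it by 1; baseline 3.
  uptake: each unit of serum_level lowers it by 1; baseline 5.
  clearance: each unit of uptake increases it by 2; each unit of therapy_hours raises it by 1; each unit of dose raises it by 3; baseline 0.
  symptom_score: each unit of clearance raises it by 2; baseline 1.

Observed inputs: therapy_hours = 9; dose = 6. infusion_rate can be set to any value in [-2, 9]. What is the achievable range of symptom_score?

Substituting into the uptake equation gives uptake = infusion_rate + 2.
Substituting into the clearance equation gives clearance = 2*infusion_rate + 31.
This gives symptom_score = 4*infusion_rate + 63.
Linear in infusion_rate, so extremes are at the endpoints: infusion_rate = -2 gives symptom_score = 55; infusion_rate = 9 gives symptom_score = 99.

55 to 99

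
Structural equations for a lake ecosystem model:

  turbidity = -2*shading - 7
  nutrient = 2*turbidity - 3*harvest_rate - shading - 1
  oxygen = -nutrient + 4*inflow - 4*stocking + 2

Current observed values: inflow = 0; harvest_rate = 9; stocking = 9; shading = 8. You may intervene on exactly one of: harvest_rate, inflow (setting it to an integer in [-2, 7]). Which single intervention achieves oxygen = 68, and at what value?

Intervening on harvest_rate: oxygen = 3*harvest_rate + 21. Reaching 68 requires harvest_rate = 47/3, not an integer.
Intervening on inflow: with other inputs at their observed values, oxygen = 4*inflow + 48. Solving for 68 gives inflow = 5, within [-2, 7].

set inflow = 5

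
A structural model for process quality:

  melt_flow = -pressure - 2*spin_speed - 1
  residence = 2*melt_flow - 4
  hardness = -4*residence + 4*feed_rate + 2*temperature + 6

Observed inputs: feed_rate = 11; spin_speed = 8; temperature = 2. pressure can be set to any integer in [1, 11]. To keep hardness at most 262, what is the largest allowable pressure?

pressure = 7

Substituting into the melt_flow equation gives melt_flow = -pressure - 17.
Substituting into the residence equation gives residence = -2*pressure - 38.
So hardness = 8*pressure + 206.
Require 8*pressure + 206 ≤ 262, so pressure ≤ 7.
The largest integer in [1, 11] satisfying this is 7.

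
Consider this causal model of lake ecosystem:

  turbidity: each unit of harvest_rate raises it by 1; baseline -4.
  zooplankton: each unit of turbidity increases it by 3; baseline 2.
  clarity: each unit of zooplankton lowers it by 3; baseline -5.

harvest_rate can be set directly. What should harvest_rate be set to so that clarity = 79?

Substituting into the zooplankton equation gives zooplankton = 3*harvest_rate - 10.
Substituting into the clarity equation gives clarity = -9*harvest_rate + 25.
Solve -9*harvest_rate + 25 = 79: harvest_rate = (79 - 25) / -9 = -6.

harvest_rate = -6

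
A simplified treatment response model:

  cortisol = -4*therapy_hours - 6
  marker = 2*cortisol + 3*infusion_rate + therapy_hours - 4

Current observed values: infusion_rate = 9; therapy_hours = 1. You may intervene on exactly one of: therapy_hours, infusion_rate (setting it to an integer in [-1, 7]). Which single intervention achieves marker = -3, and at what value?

set therapy_hours = 2

Intervening on therapy_hours: with other inputs at their observed values, marker = -7*therapy_hours + 11. Solving for -3 gives therapy_hours = 2, within [-1, 7].
Intervening on infusion_rate: marker = 3*infusion_rate - 23. Reaching -3 requires infusion_rate = 20/3, not an integer.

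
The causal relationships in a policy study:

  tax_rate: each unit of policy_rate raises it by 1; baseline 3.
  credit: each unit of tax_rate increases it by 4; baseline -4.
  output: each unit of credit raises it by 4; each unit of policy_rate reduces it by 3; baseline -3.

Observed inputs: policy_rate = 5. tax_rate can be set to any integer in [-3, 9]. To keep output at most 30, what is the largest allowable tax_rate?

Intervening on tax_rate fixes its value directly, overriding its dependence on policy_rate.
Substituting into the output equation gives output = 16*tax_rate - 34.
Require 16*tax_rate - 34 ≤ 30, so tax_rate ≤ 4.
The largest integer in [-3, 9] satisfying this is 4.

tax_rate = 4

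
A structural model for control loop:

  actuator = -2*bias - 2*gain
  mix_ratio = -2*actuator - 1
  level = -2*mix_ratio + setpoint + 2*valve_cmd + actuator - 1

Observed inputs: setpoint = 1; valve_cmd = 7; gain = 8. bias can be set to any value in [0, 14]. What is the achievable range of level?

Substituting into the actuator equation gives actuator = -2*bias - 16.
This gives mix_ratio = 4*bias + 31.
So level = -10*bias - 64.
Linear in bias, so extremes are at the endpoints: bias = 0 gives level = -64; bias = 14 gives level = -204.

-204 to -64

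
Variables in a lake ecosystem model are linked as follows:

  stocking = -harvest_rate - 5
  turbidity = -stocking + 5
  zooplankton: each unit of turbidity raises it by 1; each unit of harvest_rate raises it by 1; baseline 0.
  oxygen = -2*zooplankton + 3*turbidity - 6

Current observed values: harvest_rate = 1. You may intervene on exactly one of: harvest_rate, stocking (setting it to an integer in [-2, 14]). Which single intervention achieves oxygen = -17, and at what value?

set stocking = 14

Intervening on harvest_rate: oxygen = -harvest_rate + 4. Reaching -17 requires harvest_rate = 21, outside [-2, 14].
Intervening on stocking: with other inputs at their observed values, oxygen = -stocking - 3. Solving for -17 gives stocking = 14, within [-2, 14].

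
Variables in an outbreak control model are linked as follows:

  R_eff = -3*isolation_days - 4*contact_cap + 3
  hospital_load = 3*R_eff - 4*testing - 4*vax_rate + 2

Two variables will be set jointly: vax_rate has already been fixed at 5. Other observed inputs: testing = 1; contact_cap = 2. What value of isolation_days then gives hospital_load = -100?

With vax_rate held at 5:
Substituting into the R_eff equation gives R_eff = -3*isolation_days - 5.
Substituting into the hospital_load equation gives hospital_load = -9*isolation_days - 37.
Solve -9*isolation_days - 37 = -100: isolation_days = (-100 + 37) / -9 = 7.

isolation_days = 7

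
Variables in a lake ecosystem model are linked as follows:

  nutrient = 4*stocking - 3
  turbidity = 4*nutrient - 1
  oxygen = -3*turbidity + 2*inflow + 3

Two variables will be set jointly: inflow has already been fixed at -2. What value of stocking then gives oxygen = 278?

With inflow held at -2:
Substituting into the turbidity equation gives turbidity = 16*stocking - 13.
Substituting into the oxygen equation gives oxygen = -48*stocking + 38.
Solve -48*stocking + 38 = 278: stocking = (278 - 38) / -48 = -5.

stocking = -5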